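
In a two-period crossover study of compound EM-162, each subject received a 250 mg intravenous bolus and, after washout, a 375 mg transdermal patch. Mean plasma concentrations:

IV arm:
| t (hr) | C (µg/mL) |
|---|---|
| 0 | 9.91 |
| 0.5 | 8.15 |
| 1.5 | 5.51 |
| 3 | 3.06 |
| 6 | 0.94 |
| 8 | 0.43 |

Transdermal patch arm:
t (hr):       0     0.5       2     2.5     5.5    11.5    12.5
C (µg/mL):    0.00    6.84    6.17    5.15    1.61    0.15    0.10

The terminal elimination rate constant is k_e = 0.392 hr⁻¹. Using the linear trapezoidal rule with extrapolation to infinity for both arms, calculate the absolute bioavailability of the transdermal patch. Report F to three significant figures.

F = 0.765

Trapezoidal AUC_0→8 (IV):
  [0→0.5]: (9.91+8.15)/2 × 0.5 = 4.515
  [0.5→1.5]: (8.15+5.51)/2 × 1 = 6.83
  [1.5→3]: (5.51+3.06)/2 × 1.5 = 6.4275
  [3→6]: (3.06+0.94)/2 × 3 = 6.0
  [6→8]: (0.94+0.43)/2 × 2 = 1.37
  Sum = 25.1425 µg/mL·hr
IV tail: 0.43/0.392 = 1.097; AUC_iv,0→∞ = 25.1425 + 1.097 = 26.2395 µg/mL·hr
Trapezoidal AUC_0→12.5 (transdermal patch):
  [0→0.5]: (0.00+6.84)/2 × 0.5 = 1.71
  [0.5→2]: (6.84+6.17)/2 × 1.5 = 9.7575
  [2→2.5]: (6.17+5.15)/2 × 0.5 = 2.83
  [2.5→5.5]: (5.15+1.61)/2 × 3 = 10.14
  [5.5→11.5]: (1.61+0.15)/2 × 6 = 5.28
  [11.5→12.5]: (0.15+0.10)/2 × 1 = 0.125
  Sum = 29.8425 µg/mL·hr
transdermal patch tail: 0.10/0.392 = 0.255; AUC_ev,0→∞ = 29.8425 + 0.255 = 30.0975 µg/mL·hr
F = (AUC_ev/D_ev)/(AUC_iv/D_iv) = (30.0975/375)/(26.2395/250) = 0.08026/0.104958 = 0.7647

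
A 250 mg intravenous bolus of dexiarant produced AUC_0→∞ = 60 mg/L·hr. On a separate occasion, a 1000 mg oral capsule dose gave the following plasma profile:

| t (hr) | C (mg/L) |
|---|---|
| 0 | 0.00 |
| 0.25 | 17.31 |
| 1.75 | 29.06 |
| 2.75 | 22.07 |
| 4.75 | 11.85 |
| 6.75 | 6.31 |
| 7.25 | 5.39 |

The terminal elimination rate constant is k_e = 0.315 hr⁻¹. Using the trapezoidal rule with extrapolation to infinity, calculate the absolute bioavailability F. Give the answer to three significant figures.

Trapezoidal AUC_0→7.25 (oral capsule):
  [0→0.25]: (0.00+17.31)/2 × 0.25 = 2.16375
  [0.25→1.75]: (17.31+29.06)/2 × 1.5 = 34.7775
  [1.75→2.75]: (29.06+22.07)/2 × 1 = 25.565
  [2.75→4.75]: (22.07+11.85)/2 × 2 = 33.92
  [4.75→6.75]: (11.85+6.31)/2 × 2 = 18.16
  [6.75→7.25]: (6.31+5.39)/2 × 0.5 = 2.925
  Sum = 117.51125 mg/L·hr
Tail: C_last/k_e = 5.39/0.315 = 17.111
AUC_0→∞ (oral capsule) = 117.51125 + 17.111 = 134.62225 mg/L·hr
F = (AUC_ev/D_ev)/(AUC_iv/D_iv) = (134.62225/1000)/(60/250) = 0.13462225/0.24 = 0.5609

F = 0.561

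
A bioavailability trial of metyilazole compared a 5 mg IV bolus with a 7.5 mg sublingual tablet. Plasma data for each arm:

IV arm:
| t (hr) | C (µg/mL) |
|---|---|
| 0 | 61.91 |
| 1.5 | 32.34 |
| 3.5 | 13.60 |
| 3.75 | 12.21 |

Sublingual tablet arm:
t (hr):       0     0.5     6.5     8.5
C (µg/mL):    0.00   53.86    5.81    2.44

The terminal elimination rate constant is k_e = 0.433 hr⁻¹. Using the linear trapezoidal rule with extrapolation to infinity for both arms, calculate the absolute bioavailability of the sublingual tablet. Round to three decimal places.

Trapezoidal AUC_0→3.75 (IV):
  [0→1.5]: (61.91+32.34)/2 × 1.5 = 70.6875
  [1.5→3.5]: (32.34+13.60)/2 × 2 = 45.94
  [3.5→3.75]: (13.60+12.21)/2 × 0.25 = 3.22625
  Sum = 119.85375 µg/mL·hr
IV tail: 12.21/0.433 = 28.199; AUC_iv,0→∞ = 119.85375 + 28.199 = 148.05275 µg/mL·hr
Trapezoidal AUC_0→8.5 (sublingual tablet):
  [0→0.5]: (0.00+53.86)/2 × 0.5 = 13.465
  [0.5→6.5]: (53.86+5.81)/2 × 6 = 179.01
  [6.5→8.5]: (5.81+2.44)/2 × 2 = 8.25
  Sum = 200.725 µg/mL·hr
sublingual tablet tail: 2.44/0.433 = 5.635; AUC_ev,0→∞ = 200.725 + 5.635 = 206.36 µg/mL·hr
F = (AUC_ev/D_ev)/(AUC_iv/D_iv) = (206.36/7.5)/(148.05275/5) = 27.5147/29.61055 = 0.9292

F = 0.929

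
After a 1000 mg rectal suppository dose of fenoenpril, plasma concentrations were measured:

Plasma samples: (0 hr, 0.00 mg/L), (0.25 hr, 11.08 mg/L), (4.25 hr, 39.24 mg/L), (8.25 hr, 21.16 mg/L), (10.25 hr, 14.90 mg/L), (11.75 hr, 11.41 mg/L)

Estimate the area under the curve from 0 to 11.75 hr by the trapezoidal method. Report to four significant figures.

AUC = 278.6 mg/L·hr

Trapezoidal AUC_0→11.75:
  [0→0.25]: (0.00+11.08)/2 × 0.25 = 1.385
  [0.25→4.25]: (11.08+39.24)/2 × 4 = 100.64
  [4.25→8.25]: (39.24+21.16)/2 × 4 = 120.8
  [8.25→10.25]: (21.16+14.90)/2 × 2 = 36.06
  [10.25→11.75]: (14.90+11.41)/2 × 1.5 = 19.7325
  Sum = 278.6175 mg/L·hr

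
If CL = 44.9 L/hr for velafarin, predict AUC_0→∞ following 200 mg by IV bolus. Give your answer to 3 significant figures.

AUC = 4.45 mg/L·hr

AUC_0→∞ = Dose_iv / CL
        = 200 / 44.9 = 4.45434 mg/L·hr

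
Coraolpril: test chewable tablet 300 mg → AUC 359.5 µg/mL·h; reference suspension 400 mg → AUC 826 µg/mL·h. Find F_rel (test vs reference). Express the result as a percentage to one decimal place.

F_rel = (AUC_test/D_test) / (AUC_ref/D_ref)
      = (359.5/300) / (826/400)
      = 1.19833 / 2.065 = 0.5803 = 58.03%

F_rel = 58.0%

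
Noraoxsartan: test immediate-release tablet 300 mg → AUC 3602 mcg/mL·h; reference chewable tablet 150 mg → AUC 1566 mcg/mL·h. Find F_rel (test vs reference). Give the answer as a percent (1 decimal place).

F_rel = (AUC_test/D_test) / (AUC_ref/D_ref)
      = (3602/300) / (1566/150)
      = 12.0067 / 10.44 = 1.1501 = 115.01%

F_rel = 115.0%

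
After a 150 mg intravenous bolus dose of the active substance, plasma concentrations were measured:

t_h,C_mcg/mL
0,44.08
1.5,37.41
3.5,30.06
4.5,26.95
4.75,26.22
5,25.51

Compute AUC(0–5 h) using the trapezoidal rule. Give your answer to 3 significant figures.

Trapezoidal AUC_0→5:
  [0→1.5]: (44.08+37.41)/2 × 1.5 = 61.1175
  [1.5→3.5]: (37.41+30.06)/2 × 2 = 67.47
  [3.5→4.5]: (30.06+26.95)/2 × 1 = 28.505
  [4.5→4.75]: (26.95+26.22)/2 × 0.25 = 6.64625
  [4.75→5]: (26.22+25.51)/2 × 0.25 = 6.46625
  Sum = 170.205 mcg/mL·h

AUC = 170 mcg/mL·h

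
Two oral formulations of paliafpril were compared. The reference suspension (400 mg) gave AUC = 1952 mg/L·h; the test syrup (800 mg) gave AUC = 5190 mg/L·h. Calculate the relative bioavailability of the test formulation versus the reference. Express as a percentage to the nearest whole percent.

F_rel = (AUC_test/D_test) / (AUC_ref/D_ref)
      = (5190/800) / (1952/400)
      = 6.4875 / 4.88 = 1.3294 = 132.94%

F_rel = 133%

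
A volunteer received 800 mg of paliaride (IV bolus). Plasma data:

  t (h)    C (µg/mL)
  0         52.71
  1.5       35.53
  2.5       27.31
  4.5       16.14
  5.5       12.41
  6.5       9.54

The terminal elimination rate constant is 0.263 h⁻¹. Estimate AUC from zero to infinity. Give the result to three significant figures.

Trapezoidal AUC_0→6.5:
  [0→1.5]: (52.71+35.53)/2 × 1.5 = 66.18
  [1.5→2.5]: (35.53+27.31)/2 × 1 = 31.42
  [2.5→4.5]: (27.31+16.14)/2 × 2 = 43.45
  [4.5→5.5]: (16.14+12.41)/2 × 1 = 14.275
  [5.5→6.5]: (12.41+9.54)/2 × 1 = 10.975
  Sum = 166.3 µg/mL·h
Extrapolated tail: C_last / k_e = 9.54 / 0.263 = 36.274
AUC_0→∞ = 166.3 + 36.274 = 202.574 µg/mL·h

AUC = 203 µg/mL·h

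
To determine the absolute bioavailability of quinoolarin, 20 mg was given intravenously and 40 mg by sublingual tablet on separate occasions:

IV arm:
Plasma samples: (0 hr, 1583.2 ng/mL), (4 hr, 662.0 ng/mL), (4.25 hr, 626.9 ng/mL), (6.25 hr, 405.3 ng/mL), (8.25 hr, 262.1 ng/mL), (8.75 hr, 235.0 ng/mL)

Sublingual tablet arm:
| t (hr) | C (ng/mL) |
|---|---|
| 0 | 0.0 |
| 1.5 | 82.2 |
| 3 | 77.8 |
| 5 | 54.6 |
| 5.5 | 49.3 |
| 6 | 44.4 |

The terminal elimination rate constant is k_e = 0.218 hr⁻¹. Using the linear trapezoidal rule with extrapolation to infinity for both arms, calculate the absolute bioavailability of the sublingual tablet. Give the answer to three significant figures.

Trapezoidal AUC_0→8.75 (IV):
  [0→4]: (1583.2+662.0)/2 × 4 = 4490.4
  [4→4.25]: (662.0+626.9)/2 × 0.25 = 161.1125
  [4.25→6.25]: (626.9+405.3)/2 × 2 = 1032.2
  [6.25→8.25]: (405.3+262.1)/2 × 2 = 667.4
  [8.25→8.75]: (262.1+235.0)/2 × 0.5 = 124.275
  Sum = 6475.3875 ng/mL·hr
IV tail: 235.0/0.218 = 1077.982; AUC_iv,0→∞ = 6475.3875 + 1077.982 = 7553.3695 ng/mL·hr
Trapezoidal AUC_0→6 (sublingual tablet):
  [0→1.5]: (0.0+82.2)/2 × 1.5 = 61.65
  [1.5→3]: (82.2+77.8)/2 × 1.5 = 120.0
  [3→5]: (77.8+54.6)/2 × 2 = 132.4
  [5→5.5]: (54.6+49.3)/2 × 0.5 = 25.975
  [5.5→6]: (49.3+44.4)/2 × 0.5 = 23.425
  Sum = 363.45 ng/mL·hr
sublingual tablet tail: 44.4/0.218 = 203.670; AUC_ev,0→∞ = 363.45 + 203.670 = 567.12 ng/mL·hr
F = (AUC_ev/D_ev)/(AUC_iv/D_iv) = (567.12/40)/(7553.3695/20) = 14.178/377.668 = 0.0375

F = 0.0375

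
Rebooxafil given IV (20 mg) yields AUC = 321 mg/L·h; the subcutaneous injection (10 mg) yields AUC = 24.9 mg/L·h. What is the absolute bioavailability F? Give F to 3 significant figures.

F = 0.155

F = (AUC_ev / D_ev) / (AUC_iv / D_iv)
  = (24.9/10) / (321/20)
  = 2.49 / 16.05 = 0.1551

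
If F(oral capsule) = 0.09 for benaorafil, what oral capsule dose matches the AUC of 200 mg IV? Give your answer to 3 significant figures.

For equal systemic exposure: F × D_ev = D_iv
D_ev = D_iv / F = 200 / 0.09 = 2222.22 mg

D_oral = 2220 mg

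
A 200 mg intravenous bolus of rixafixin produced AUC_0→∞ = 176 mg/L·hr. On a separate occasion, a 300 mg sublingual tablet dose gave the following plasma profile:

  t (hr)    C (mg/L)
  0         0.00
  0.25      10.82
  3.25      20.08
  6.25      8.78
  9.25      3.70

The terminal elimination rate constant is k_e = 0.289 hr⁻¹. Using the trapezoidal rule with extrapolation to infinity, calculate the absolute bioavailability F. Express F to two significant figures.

Trapezoidal AUC_0→9.25 (sublingual tablet):
  [0→0.25]: (0.00+10.82)/2 × 0.25 = 1.3525
  [0.25→3.25]: (10.82+20.08)/2 × 3 = 46.35
  [3.25→6.25]: (20.08+8.78)/2 × 3 = 43.29
  [6.25→9.25]: (8.78+3.70)/2 × 3 = 18.72
  Sum = 109.7125 mg/L·hr
Tail: C_last/k_e = 3.70/0.289 = 12.803
AUC_0→∞ (sublingual tablet) = 109.7125 + 12.803 = 122.5155 mg/L·hr
F = (AUC_ev/D_ev)/(AUC_iv/D_iv) = (122.5155/300)/(176/200) = 0.408385/0.88 = 0.4641

F = 0.46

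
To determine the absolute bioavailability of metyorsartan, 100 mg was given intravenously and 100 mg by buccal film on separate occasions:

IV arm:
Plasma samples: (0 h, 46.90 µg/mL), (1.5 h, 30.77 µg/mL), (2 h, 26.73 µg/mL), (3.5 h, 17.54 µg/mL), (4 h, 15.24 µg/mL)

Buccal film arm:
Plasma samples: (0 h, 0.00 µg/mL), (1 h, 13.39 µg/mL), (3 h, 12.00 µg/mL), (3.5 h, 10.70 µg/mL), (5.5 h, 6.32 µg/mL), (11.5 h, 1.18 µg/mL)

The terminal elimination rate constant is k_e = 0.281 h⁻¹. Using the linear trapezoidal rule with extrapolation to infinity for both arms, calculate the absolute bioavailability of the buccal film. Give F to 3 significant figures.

Trapezoidal AUC_0→4 (IV):
  [0→1.5]: (46.90+30.77)/2 × 1.5 = 58.2525
  [1.5→2]: (30.77+26.73)/2 × 0.5 = 14.375
  [2→3.5]: (26.73+17.54)/2 × 1.5 = 33.2025
  [3.5→4]: (17.54+15.24)/2 × 0.5 = 8.195
  Sum = 114.025 µg/mL·h
IV tail: 15.24/0.281 = 54.235; AUC_iv,0→∞ = 114.025 + 54.235 = 168.26 µg/mL·h
Trapezoidal AUC_0→11.5 (buccal film):
  [0→1]: (0.00+13.39)/2 × 1 = 6.695
  [1→3]: (13.39+12.00)/2 × 2 = 25.39
  [3→3.5]: (12.00+10.70)/2 × 0.5 = 5.675
  [3.5→5.5]: (10.70+6.32)/2 × 2 = 17.02
  [5.5→11.5]: (6.32+1.18)/2 × 6 = 22.5
  Sum = 77.28 µg/mL·h
buccal film tail: 1.18/0.281 = 4.199; AUC_ev,0→∞ = 77.28 + 4.199 = 81.479 µg/mL·h
F = (AUC_ev/D_ev)/(AUC_iv/D_iv) = (81.479/100)/(168.26/100) = 0.81479/1.6826 = 0.4842

F = 0.484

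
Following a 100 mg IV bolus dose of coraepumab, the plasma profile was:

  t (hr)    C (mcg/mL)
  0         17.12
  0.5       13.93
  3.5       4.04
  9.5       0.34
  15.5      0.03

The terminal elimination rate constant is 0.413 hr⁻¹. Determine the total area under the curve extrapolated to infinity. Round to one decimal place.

Trapezoidal AUC_0→15.5:
  [0→0.5]: (17.12+13.93)/2 × 0.5 = 7.7625
  [0.5→3.5]: (13.93+4.04)/2 × 3 = 26.955
  [3.5→9.5]: (4.04+0.34)/2 × 6 = 13.14
  [9.5→15.5]: (0.34+0.03)/2 × 6 = 1.11
  Sum = 48.9675 mcg/mL·hr
Extrapolated tail: C_last / k_e = 0.03 / 0.413 = 0.073
AUC_0→∞ = 48.9675 + 0.073 = 49.0405 mcg/mL·hr

AUC = 49.0 mcg/mL·hr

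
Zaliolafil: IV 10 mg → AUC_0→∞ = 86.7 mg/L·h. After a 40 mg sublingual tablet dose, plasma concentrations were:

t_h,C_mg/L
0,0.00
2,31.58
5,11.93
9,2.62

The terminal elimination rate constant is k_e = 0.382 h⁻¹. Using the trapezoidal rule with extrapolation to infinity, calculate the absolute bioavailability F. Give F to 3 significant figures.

F = 0.383

Trapezoidal AUC_0→9 (sublingual tablet):
  [0→2]: (0.00+31.58)/2 × 2 = 31.58
  [2→5]: (31.58+11.93)/2 × 3 = 65.265
  [5→9]: (11.93+2.62)/2 × 4 = 29.1
  Sum = 125.945 mg/L·h
Tail: C_last/k_e = 2.62/0.382 = 6.859
AUC_0→∞ (sublingual tablet) = 125.945 + 6.859 = 132.804 mg/L·h
F = (AUC_ev/D_ev)/(AUC_iv/D_iv) = (132.804/40)/(86.7/10) = 3.3201/8.67 = 0.3829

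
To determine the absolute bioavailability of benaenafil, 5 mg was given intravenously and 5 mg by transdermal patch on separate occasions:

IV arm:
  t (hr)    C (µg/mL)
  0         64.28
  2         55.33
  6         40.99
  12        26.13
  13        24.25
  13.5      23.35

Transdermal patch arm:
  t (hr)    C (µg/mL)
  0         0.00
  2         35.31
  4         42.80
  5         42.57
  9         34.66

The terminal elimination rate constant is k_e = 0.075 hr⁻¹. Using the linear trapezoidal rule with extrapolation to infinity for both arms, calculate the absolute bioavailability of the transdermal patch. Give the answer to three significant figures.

F = 0.896

Trapezoidal AUC_0→13.5 (IV):
  [0→2]: (64.28+55.33)/2 × 2 = 119.61
  [2→6]: (55.33+40.99)/2 × 4 = 192.64
  [6→12]: (40.99+26.13)/2 × 6 = 201.36
  [12→13]: (26.13+24.25)/2 × 1 = 25.19
  [13→13.5]: (24.25+23.35)/2 × 0.5 = 11.9
  Sum = 550.7 µg/mL·hr
IV tail: 23.35/0.075 = 311.333; AUC_iv,0→∞ = 550.7 + 311.333 = 862.033 µg/mL·hr
Trapezoidal AUC_0→9 (transdermal patch):
  [0→2]: (0.00+35.31)/2 × 2 = 35.31
  [2→4]: (35.31+42.80)/2 × 2 = 78.11
  [4→5]: (42.80+42.57)/2 × 1 = 42.685
  [5→9]: (42.57+34.66)/2 × 4 = 154.46
  Sum = 310.565 µg/mL·hr
transdermal patch tail: 34.66/0.075 = 462.133; AUC_ev,0→∞ = 310.565 + 462.133 = 772.698 µg/mL·hr
F = (AUC_ev/D_ev)/(AUC_iv/D_iv) = (772.698/5)/(862.033/5) = 154.5396/172.4066 = 0.8964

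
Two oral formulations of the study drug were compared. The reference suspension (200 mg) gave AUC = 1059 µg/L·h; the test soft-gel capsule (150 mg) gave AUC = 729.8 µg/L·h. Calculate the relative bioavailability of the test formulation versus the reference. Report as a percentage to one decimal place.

F_rel = 91.9%

F_rel = (AUC_test/D_test) / (AUC_ref/D_ref)
      = (729.8/150) / (1059/200)
      = 4.86533 / 5.295 = 0.9189 = 91.89%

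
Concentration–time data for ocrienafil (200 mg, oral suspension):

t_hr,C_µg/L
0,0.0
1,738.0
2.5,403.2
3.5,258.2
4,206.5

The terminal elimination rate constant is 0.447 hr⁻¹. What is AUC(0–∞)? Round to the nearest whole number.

Trapezoidal AUC_0→4:
  [0→1]: (0.0+738.0)/2 × 1 = 369.0
  [1→2.5]: (738.0+403.2)/2 × 1.5 = 855.9
  [2.5→3.5]: (403.2+258.2)/2 × 1 = 330.7
  [3.5→4]: (258.2+206.5)/2 × 0.5 = 116.175
  Sum = 1671.775 µg/L·hr
Extrapolated tail: C_last / k_e = 206.5 / 0.447 = 461.969
AUC_0→∞ = 1671.775 + 461.969 = 2133.744 µg/L·hr

AUC = 2134 µg/L·hr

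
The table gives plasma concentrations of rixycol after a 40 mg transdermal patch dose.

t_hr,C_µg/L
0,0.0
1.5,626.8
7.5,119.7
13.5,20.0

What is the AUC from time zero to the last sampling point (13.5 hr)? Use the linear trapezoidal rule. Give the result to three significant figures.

AUC = 3130 µg/L·hr

Trapezoidal AUC_0→13.5:
  [0→1.5]: (0.0+626.8)/2 × 1.5 = 470.1
  [1.5→7.5]: (626.8+119.7)/2 × 6 = 2239.5
  [7.5→13.5]: (119.7+20.0)/2 × 6 = 419.1
  Sum = 3128.7 µg/L·hr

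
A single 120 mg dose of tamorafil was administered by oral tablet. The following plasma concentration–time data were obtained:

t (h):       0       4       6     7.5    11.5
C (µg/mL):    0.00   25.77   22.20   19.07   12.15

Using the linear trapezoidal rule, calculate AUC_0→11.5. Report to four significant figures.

AUC = 192.9 µg/mL·h

Trapezoidal AUC_0→11.5:
  [0→4]: (0.00+25.77)/2 × 4 = 51.54
  [4→6]: (25.77+22.20)/2 × 2 = 47.97
  [6→7.5]: (22.20+19.07)/2 × 1.5 = 30.9525
  [7.5→11.5]: (19.07+12.15)/2 × 4 = 62.44
  Sum = 192.9025 µg/mL·h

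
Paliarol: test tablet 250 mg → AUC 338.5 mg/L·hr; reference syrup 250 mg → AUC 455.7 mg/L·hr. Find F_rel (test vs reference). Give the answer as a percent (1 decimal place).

F_rel = 74.3%

F_rel = (AUC_test/D_test) / (AUC_ref/D_ref)
      = (338.5/250) / (455.7/250)
      = 1.354 / 1.8228 = 0.7428 = 74.28%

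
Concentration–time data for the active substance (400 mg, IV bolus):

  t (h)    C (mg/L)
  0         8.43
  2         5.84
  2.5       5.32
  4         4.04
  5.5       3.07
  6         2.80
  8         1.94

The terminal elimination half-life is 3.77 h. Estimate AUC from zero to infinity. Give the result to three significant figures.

AUC = 46.2 mg/L·h

Trapezoidal AUC_0→8:
  [0→2]: (8.43+5.84)/2 × 2 = 14.27
  [2→2.5]: (5.84+5.32)/2 × 0.5 = 2.79
  [2.5→4]: (5.32+4.04)/2 × 1.5 = 7.02
  [4→5.5]: (4.04+3.07)/2 × 1.5 = 5.3325
  [5.5→6]: (3.07+2.80)/2 × 0.5 = 1.4675
  [6→8]: (2.80+1.94)/2 × 2 = 4.74
  Sum = 35.62 mg/L·h
k_e = ln2 / t½ = 0.693147 / 3.77 = 0.1839 h^-1
Extrapolated tail: C_last / k_e = 1.94 / 0.1839 = 10.549
AUC_0→∞ = 35.62 + 10.549 = 46.169 mg/L·h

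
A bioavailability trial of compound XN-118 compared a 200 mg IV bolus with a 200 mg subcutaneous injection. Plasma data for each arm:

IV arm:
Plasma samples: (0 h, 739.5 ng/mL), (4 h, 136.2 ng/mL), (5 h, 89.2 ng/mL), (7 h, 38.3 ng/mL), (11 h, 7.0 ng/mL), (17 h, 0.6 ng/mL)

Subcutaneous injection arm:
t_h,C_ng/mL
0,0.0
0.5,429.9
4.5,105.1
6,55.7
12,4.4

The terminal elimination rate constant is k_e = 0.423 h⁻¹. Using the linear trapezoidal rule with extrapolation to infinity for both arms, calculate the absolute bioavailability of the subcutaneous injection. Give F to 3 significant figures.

Trapezoidal AUC_0→17 (IV):
  [0→4]: (739.5+136.2)/2 × 4 = 1751.4
  [4→5]: (136.2+89.2)/2 × 1 = 112.7
  [5→7]: (89.2+38.3)/2 × 2 = 127.5
  [7→11]: (38.3+7.0)/2 × 4 = 90.6
  [11→17]: (7.0+0.6)/2 × 6 = 22.8
  Sum = 2105.0 ng/mL·h
IV tail: 0.6/0.423 = 1.418; AUC_iv,0→∞ = 2105.0 + 1.418 = 2106.418 ng/mL·h
Trapezoidal AUC_0→12 (subcutaneous injection):
  [0→0.5]: (0.0+429.9)/2 × 0.5 = 107.475
  [0.5→4.5]: (429.9+105.1)/2 × 4 = 1070.0
  [4.5→6]: (105.1+55.7)/2 × 1.5 = 120.6
  [6→12]: (55.7+4.4)/2 × 6 = 180.3
  Sum = 1478.375 ng/mL·h
subcutaneous injection tail: 4.4/0.423 = 10.402; AUC_ev,0→∞ = 1478.375 + 10.402 = 1488.777 ng/mL·h
F = (AUC_ev/D_ev)/(AUC_iv/D_iv) = (1488.777/200)/(2106.418/200) = 7.443885/10.53209 = 0.7068

F = 0.707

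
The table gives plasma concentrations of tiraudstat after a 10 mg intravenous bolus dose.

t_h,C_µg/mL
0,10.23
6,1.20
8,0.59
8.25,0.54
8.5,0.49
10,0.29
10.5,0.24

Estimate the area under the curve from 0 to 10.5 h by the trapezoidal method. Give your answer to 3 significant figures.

Trapezoidal AUC_0→10.5:
  [0→6]: (10.23+1.20)/2 × 6 = 34.29
  [6→8]: (1.20+0.59)/2 × 2 = 1.79
  [8→8.25]: (0.59+0.54)/2 × 0.25 = 0.14125
  [8.25→8.5]: (0.54+0.49)/2 × 0.25 = 0.12875
  [8.5→10]: (0.49+0.29)/2 × 1.5 = 0.585
  [10→10.5]: (0.29+0.24)/2 × 0.5 = 0.1325
  Sum = 37.0675 µg/mL·h

AUC = 37.1 µg/mL·h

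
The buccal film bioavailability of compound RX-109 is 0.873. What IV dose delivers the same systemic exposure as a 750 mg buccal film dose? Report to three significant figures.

D_iv = 655 mg

Systemic exposure from an extravascular dose = F × D_ev, so the equivalent IV dose is F × D_ev.
D_iv = F × D_ev = 0.873 × 750 = 654.75 mg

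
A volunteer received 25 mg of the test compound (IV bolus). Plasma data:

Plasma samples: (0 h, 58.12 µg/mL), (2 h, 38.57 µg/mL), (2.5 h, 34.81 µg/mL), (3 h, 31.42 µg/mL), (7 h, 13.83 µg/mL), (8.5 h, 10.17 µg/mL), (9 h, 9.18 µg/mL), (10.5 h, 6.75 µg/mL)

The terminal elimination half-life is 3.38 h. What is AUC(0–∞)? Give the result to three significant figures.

Trapezoidal AUC_0→10.5:
  [0→2]: (58.12+38.57)/2 × 2 = 96.69
  [2→2.5]: (38.57+34.81)/2 × 0.5 = 18.345
  [2.5→3]: (34.81+31.42)/2 × 0.5 = 16.5575
  [3→7]: (31.42+13.83)/2 × 4 = 90.5
  [7→8.5]: (13.83+10.17)/2 × 1.5 = 18.0
  [8.5→9]: (10.17+9.18)/2 × 0.5 = 4.8375
  [9→10.5]: (9.18+6.75)/2 × 1.5 = 11.9475
  Sum = 256.8775 µg/mL·h
k_e = ln2 / t½ = 0.693147 / 3.38 = 0.2051 h^-1
Extrapolated tail: C_last / k_e = 6.75 / 0.2051 = 32.911
AUC_0→∞ = 256.8775 + 32.911 = 289.7885 µg/mL·h

AUC = 290 µg/mL·h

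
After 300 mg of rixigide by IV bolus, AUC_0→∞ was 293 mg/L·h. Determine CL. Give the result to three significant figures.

CL = 1.02 L/h

CL = Dose_iv / AUC_0→∞
   = 300 / 293 = 1.02389 L/h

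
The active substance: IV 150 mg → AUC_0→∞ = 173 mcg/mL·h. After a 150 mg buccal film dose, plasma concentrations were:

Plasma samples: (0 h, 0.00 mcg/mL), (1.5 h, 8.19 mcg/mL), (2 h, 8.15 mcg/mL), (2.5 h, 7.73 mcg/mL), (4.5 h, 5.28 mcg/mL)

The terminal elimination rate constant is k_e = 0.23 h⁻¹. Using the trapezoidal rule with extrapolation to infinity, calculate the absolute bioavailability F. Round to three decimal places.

Trapezoidal AUC_0→4.5 (buccal film):
  [0→1.5]: (0.00+8.19)/2 × 1.5 = 6.1425
  [1.5→2]: (8.19+8.15)/2 × 0.5 = 4.085
  [2→2.5]: (8.15+7.73)/2 × 0.5 = 3.97
  [2.5→4.5]: (7.73+5.28)/2 × 2 = 13.01
  Sum = 27.2075 mcg/mL·h
Tail: C_last/k_e = 5.28/0.23 = 22.957
AUC_0→∞ (buccal film) = 27.2075 + 22.957 = 50.1645 mcg/mL·h
F = (AUC_ev/D_ev)/(AUC_iv/D_iv) = (50.1645/150)/(173/150) = 0.33443/1.15333 = 0.2900

F = 0.290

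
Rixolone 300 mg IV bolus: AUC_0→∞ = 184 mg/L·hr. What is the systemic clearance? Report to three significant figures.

CL = 1.63 L/hr

CL = Dose_iv / AUC_0→∞
   = 300 / 184 = 1.63043 L/hr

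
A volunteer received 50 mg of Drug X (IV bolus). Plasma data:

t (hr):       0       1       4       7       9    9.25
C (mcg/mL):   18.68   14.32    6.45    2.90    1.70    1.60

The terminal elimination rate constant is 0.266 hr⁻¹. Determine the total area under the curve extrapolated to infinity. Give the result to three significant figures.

AUC = 72.7 mcg/mL·hr

Trapezoidal AUC_0→9.25:
  [0→1]: (18.68+14.32)/2 × 1 = 16.5
  [1→4]: (14.32+6.45)/2 × 3 = 31.155
  [4→7]: (6.45+2.90)/2 × 3 = 14.025
  [7→9]: (2.90+1.70)/2 × 2 = 4.6
  [9→9.25]: (1.70+1.60)/2 × 0.25 = 0.4125
  Sum = 66.6925 mcg/mL·hr
Extrapolated tail: C_last / k_e = 1.60 / 0.266 = 6.015
AUC_0→∞ = 66.6925 + 6.015 = 72.7075 mcg/mL·hr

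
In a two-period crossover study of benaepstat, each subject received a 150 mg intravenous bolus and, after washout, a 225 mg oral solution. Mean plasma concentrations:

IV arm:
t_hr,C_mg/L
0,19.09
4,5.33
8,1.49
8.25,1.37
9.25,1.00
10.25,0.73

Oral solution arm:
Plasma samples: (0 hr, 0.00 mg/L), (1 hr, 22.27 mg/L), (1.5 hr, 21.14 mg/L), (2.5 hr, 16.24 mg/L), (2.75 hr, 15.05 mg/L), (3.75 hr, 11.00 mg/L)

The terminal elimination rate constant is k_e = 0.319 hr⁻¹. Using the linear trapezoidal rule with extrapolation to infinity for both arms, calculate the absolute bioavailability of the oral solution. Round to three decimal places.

F = 0.914

Trapezoidal AUC_0→10.25 (IV):
  [0→4]: (19.09+5.33)/2 × 4 = 48.84
  [4→8]: (5.33+1.49)/2 × 4 = 13.64
  [8→8.25]: (1.49+1.37)/2 × 0.25 = 0.3575
  [8.25→9.25]: (1.37+1.00)/2 × 1 = 1.185
  [9.25→10.25]: (1.00+0.73)/2 × 1 = 0.865
  Sum = 64.8875 mg/L·hr
IV tail: 0.73/0.319 = 2.288; AUC_iv,0→∞ = 64.8875 + 2.288 = 67.1755 mg/L·hr
Trapezoidal AUC_0→3.75 (oral solution):
  [0→1]: (0.00+22.27)/2 × 1 = 11.135
  [1→1.5]: (22.27+21.14)/2 × 0.5 = 10.8525
  [1.5→2.5]: (21.14+16.24)/2 × 1 = 18.69
  [2.5→2.75]: (16.24+15.05)/2 × 0.25 = 3.91125
  [2.75→3.75]: (15.05+11.00)/2 × 1 = 13.025
  Sum = 57.61375 mg/L·hr
oral solution tail: 11.00/0.319 = 34.483; AUC_ev,0→∞ = 57.61375 + 34.483 = 92.09675 mg/L·hr
F = (AUC_ev/D_ev)/(AUC_iv/D_iv) = (92.09675/225)/(67.1755/150) = 0.409319/0.447837 = 0.9140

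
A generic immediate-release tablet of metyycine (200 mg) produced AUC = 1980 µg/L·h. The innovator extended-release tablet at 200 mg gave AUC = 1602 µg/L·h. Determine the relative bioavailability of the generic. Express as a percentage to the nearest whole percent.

F_rel = 124%

F_rel = (AUC_test/D_test) / (AUC_ref/D_ref)
      = (1980/200) / (1602/200)
      = 9.9 / 8.01 = 1.2360 = 123.60%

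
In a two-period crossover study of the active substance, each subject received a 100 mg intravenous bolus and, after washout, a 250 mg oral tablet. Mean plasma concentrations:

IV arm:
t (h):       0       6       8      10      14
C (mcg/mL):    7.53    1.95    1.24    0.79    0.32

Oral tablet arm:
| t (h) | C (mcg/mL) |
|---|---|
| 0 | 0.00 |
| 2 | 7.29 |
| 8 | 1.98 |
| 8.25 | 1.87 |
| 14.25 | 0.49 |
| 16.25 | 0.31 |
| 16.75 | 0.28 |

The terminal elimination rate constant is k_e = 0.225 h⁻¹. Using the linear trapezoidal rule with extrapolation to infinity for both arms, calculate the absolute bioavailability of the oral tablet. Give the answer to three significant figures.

Trapezoidal AUC_0→14 (IV):
  [0→6]: (7.53+1.95)/2 × 6 = 28.44
  [6→8]: (1.95+1.24)/2 × 2 = 3.19
  [8→10]: (1.24+0.79)/2 × 2 = 2.03
  [10→14]: (0.79+0.32)/2 × 4 = 2.22
  Sum = 35.88 mcg/mL·h
IV tail: 0.32/0.225 = 1.422; AUC_iv,0→∞ = 35.88 + 1.422 = 37.302 mcg/mL·h
Trapezoidal AUC_0→16.75 (oral tablet):
  [0→2]: (0.00+7.29)/2 × 2 = 7.29
  [2→8]: (7.29+1.98)/2 × 6 = 27.81
  [8→8.25]: (1.98+1.87)/2 × 0.25 = 0.48125
  [8.25→14.25]: (1.87+0.49)/2 × 6 = 7.08
  [14.25→16.25]: (0.49+0.31)/2 × 2 = 0.8
  [16.25→16.75]: (0.31+0.28)/2 × 0.5 = 0.1475
  Sum = 43.60875 mcg/mL·h
oral tablet tail: 0.28/0.225 = 1.244; AUC_ev,0→∞ = 43.60875 + 1.244 = 44.85275 mcg/mL·h
F = (AUC_ev/D_ev)/(AUC_iv/D_iv) = (44.85275/250)/(37.302/100) = 0.179411/0.37302 = 0.4810

F = 0.481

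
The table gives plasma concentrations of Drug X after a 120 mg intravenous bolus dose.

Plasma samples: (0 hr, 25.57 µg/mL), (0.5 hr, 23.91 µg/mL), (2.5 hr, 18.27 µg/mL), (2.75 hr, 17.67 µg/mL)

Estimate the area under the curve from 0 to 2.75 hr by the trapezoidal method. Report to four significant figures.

AUC = 59.04 µg/mL·hr

Trapezoidal AUC_0→2.75:
  [0→0.5]: (25.57+23.91)/2 × 0.5 = 12.37
  [0.5→2.5]: (23.91+18.27)/2 × 2 = 42.18
  [2.5→2.75]: (18.27+17.67)/2 × 0.25 = 4.4925
  Sum = 59.0425 µg/mL·hr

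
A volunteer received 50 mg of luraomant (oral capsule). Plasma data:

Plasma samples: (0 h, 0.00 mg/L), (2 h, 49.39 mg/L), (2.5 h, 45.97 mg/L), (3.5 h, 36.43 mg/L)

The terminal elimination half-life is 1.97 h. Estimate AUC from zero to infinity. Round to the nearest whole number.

Trapezoidal AUC_0→3.5:
  [0→2]: (0.00+49.39)/2 × 2 = 49.39
  [2→2.5]: (49.39+45.97)/2 × 0.5 = 23.84
  [2.5→3.5]: (45.97+36.43)/2 × 1 = 41.2
  Sum = 114.43 mg/L·h
k_e = ln2 / t½ = 0.693147 / 1.97 = 0.3519 h^-1
Extrapolated tail: C_last / k_e = 36.43 / 0.3519 = 103.524
AUC_0→∞ = 114.43 + 103.524 = 217.954 mg/L·h

AUC = 218 mg/L·h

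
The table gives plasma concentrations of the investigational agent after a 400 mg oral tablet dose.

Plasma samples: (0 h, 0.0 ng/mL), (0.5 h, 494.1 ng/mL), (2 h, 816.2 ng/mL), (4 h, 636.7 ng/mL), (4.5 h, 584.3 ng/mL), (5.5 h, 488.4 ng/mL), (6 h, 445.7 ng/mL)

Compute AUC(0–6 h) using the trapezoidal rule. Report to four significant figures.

Trapezoidal AUC_0→6:
  [0→0.5]: (0.0+494.1)/2 × 0.5 = 123.525
  [0.5→2]: (494.1+816.2)/2 × 1.5 = 982.725
  [2→4]: (816.2+636.7)/2 × 2 = 1452.9
  [4→4.5]: (636.7+584.3)/2 × 0.5 = 305.25
  [4.5→5.5]: (584.3+488.4)/2 × 1 = 536.35
  [5.5→6]: (488.4+445.7)/2 × 0.5 = 233.525
  Sum = 3634.275 ng/mL·h

AUC = 3634 ng/mL·h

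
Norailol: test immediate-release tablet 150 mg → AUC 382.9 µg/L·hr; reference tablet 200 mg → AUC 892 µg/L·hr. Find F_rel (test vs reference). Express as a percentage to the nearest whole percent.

F_rel = 57%

F_rel = (AUC_test/D_test) / (AUC_ref/D_ref)
      = (382.9/150) / (892/200)
      = 2.55267 / 4.46 = 0.5723 = 57.23%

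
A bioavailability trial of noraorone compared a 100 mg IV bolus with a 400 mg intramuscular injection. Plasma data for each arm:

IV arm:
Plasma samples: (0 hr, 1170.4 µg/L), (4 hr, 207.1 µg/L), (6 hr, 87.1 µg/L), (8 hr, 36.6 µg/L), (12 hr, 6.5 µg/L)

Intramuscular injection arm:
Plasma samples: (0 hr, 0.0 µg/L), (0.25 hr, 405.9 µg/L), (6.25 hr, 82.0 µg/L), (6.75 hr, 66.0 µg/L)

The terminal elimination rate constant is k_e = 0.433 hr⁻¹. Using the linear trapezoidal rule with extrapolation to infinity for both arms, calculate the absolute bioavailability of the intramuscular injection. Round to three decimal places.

F = 0.130

Trapezoidal AUC_0→12 (IV):
  [0→4]: (1170.4+207.1)/2 × 4 = 2755.0
  [4→6]: (207.1+87.1)/2 × 2 = 294.2
  [6→8]: (87.1+36.6)/2 × 2 = 123.7
  [8→12]: (36.6+6.5)/2 × 4 = 86.2
  Sum = 3259.1 µg/L·hr
IV tail: 6.5/0.433 = 15.012; AUC_iv,0→∞ = 3259.1 + 15.012 = 3274.112 µg/L·hr
Trapezoidal AUC_0→6.75 (intramuscular injection):
  [0→0.25]: (0.0+405.9)/2 × 0.25 = 50.7375
  [0.25→6.25]: (405.9+82.0)/2 × 6 = 1463.7
  [6.25→6.75]: (82.0+66.0)/2 × 0.5 = 37.0
  Sum = 1551.4375 µg/L·hr
intramuscular injection tail: 66.0/0.433 = 152.425; AUC_ev,0→∞ = 1551.4375 + 152.425 = 1703.8625 µg/L·hr
F = (AUC_ev/D_ev)/(AUC_iv/D_iv) = (1703.8625/400)/(3274.112/100) = 4.25966/32.74112 = 0.1301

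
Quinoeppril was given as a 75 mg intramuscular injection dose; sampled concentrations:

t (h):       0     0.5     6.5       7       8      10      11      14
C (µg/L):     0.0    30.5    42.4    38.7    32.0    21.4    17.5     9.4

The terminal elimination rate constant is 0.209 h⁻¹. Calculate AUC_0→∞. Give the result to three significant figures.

AUC = 440 µg/L·h

Trapezoidal AUC_0→14:
  [0→0.5]: (0.0+30.5)/2 × 0.5 = 7.625
  [0.5→6.5]: (30.5+42.4)/2 × 6 = 218.7
  [6.5→7]: (42.4+38.7)/2 × 0.5 = 20.275
  [7→8]: (38.7+32.0)/2 × 1 = 35.35
  [8→10]: (32.0+21.4)/2 × 2 = 53.4
  [10→11]: (21.4+17.5)/2 × 1 = 19.45
  [11→14]: (17.5+9.4)/2 × 3 = 40.35
  Sum = 395.15 µg/L·h
Extrapolated tail: C_last / k_e = 9.4 / 0.209 = 44.976
AUC_0→∞ = 395.15 + 44.976 = 440.126 µg/L·h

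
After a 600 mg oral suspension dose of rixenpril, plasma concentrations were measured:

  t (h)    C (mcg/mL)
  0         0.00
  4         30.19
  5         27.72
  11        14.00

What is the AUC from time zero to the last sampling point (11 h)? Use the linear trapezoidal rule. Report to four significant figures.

AUC = 214.5 mcg/mL·h

Trapezoidal AUC_0→11:
  [0→4]: (0.00+30.19)/2 × 4 = 60.38
  [4→5]: (30.19+27.72)/2 × 1 = 28.955
  [5→11]: (27.72+14.00)/2 × 6 = 125.16
  Sum = 214.495 mcg/mL·h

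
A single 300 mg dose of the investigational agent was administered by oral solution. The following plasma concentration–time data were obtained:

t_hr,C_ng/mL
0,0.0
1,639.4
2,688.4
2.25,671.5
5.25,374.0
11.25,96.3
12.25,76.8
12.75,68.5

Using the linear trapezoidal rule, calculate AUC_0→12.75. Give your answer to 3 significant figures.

Trapezoidal AUC_0→12.75:
  [0→1]: (0.0+639.4)/2 × 1 = 319.7
  [1→2]: (639.4+688.4)/2 × 1 = 663.9
  [2→2.25]: (688.4+671.5)/2 × 0.25 = 169.9875
  [2.25→5.25]: (671.5+374.0)/2 × 3 = 1568.25
  [5.25→11.25]: (374.0+96.3)/2 × 6 = 1410.9
  [11.25→12.25]: (96.3+76.8)/2 × 1 = 86.55
  [12.25→12.75]: (76.8+68.5)/2 × 0.5 = 36.325
  Sum = 4255.6125 ng/mL·hr

AUC = 4260 ng/mL·hr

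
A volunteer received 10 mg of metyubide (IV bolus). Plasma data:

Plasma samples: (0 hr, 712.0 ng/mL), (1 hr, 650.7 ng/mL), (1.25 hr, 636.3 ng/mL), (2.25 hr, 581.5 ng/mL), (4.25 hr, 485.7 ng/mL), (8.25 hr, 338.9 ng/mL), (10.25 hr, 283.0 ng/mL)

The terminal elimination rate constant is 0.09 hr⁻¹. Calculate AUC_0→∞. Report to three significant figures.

Trapezoidal AUC_0→10.25:
  [0→1]: (712.0+650.7)/2 × 1 = 681.35
  [1→1.25]: (650.7+636.3)/2 × 0.25 = 160.875
  [1.25→2.25]: (636.3+581.5)/2 × 1 = 608.9
  [2.25→4.25]: (581.5+485.7)/2 × 2 = 1067.2
  [4.25→8.25]: (485.7+338.9)/2 × 4 = 1649.2
  [8.25→10.25]: (338.9+283.0)/2 × 2 = 621.9
  Sum = 4789.425 ng/mL·hr
Extrapolated tail: C_last / k_e = 283.0 / 0.09 = 3144.444
AUC_0→∞ = 4789.425 + 3144.444 = 7933.869 ng/mL·hr

AUC = 7930 ng/mL·hr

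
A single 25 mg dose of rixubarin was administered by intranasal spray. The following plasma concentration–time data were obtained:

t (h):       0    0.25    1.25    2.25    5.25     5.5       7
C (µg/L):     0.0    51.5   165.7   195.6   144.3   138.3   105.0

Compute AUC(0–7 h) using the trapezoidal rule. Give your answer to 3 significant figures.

AUC = 1020 µg/L·h

Trapezoidal AUC_0→7:
  [0→0.25]: (0.0+51.5)/2 × 0.25 = 6.4375
  [0.25→1.25]: (51.5+165.7)/2 × 1 = 108.6
  [1.25→2.25]: (165.7+195.6)/2 × 1 = 180.65
  [2.25→5.25]: (195.6+144.3)/2 × 3 = 509.85
  [5.25→5.5]: (144.3+138.3)/2 × 0.25 = 35.325
  [5.5→7]: (138.3+105.0)/2 × 1.5 = 182.475
  Sum = 1023.3375 µg/L·h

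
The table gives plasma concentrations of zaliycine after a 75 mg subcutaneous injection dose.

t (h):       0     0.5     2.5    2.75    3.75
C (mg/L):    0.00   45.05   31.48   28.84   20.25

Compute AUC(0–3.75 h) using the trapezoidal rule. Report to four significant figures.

Trapezoidal AUC_0→3.75:
  [0→0.5]: (0.00+45.05)/2 × 0.5 = 11.2625
  [0.5→2.5]: (45.05+31.48)/2 × 2 = 76.53
  [2.5→2.75]: (31.48+28.84)/2 × 0.25 = 7.54
  [2.75→3.75]: (28.84+20.25)/2 × 1 = 24.545
  Sum = 119.8775 mg/L·h

AUC = 119.9 mg/L·h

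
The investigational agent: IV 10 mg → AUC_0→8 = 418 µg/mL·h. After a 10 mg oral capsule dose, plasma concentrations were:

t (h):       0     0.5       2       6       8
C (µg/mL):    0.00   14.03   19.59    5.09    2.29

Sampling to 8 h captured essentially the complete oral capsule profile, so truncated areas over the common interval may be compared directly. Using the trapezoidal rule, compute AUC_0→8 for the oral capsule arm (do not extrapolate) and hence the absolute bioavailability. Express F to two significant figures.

Trapezoidal AUC_0→8 (oral capsule):
  [0→0.5]: (0.00+14.03)/2 × 0.5 = 3.5075
  [0.5→2]: (14.03+19.59)/2 × 1.5 = 25.215
  [2→6]: (19.59+5.09)/2 × 4 = 49.36
  [6→8]: (5.09+2.29)/2 × 2 = 7.38
  Sum = 85.4625 µg/mL·h
F = (AUC_ev/D_ev)/(AUC_iv/D_iv) = (85.4625/10)/(418/10) = 8.54625/41.8 = 0.2045

F = 0.20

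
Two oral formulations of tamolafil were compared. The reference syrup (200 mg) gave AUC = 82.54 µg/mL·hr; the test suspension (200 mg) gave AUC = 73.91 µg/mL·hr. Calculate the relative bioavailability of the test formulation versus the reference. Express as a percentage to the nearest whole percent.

F_rel = (AUC_test/D_test) / (AUC_ref/D_ref)
      = (73.91/200) / (82.54/200)
      = 0.36955 / 0.4127 = 0.8954 = 89.54%

F_rel = 90%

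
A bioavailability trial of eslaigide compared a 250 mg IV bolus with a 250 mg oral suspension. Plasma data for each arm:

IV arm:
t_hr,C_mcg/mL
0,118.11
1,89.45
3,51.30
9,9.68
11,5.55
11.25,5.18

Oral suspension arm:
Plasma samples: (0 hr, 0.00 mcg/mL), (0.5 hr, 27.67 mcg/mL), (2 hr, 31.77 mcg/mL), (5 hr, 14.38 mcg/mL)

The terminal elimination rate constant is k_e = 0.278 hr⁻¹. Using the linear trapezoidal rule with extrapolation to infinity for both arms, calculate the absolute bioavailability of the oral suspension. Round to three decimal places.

F = 0.373

Trapezoidal AUC_0→11.25 (IV):
  [0→1]: (118.11+89.45)/2 × 1 = 103.78
  [1→3]: (89.45+51.30)/2 × 2 = 140.75
  [3→9]: (51.30+9.68)/2 × 6 = 182.94
  [9→11]: (9.68+5.55)/2 × 2 = 15.23
  [11→11.25]: (5.55+5.18)/2 × 0.25 = 1.34125
  Sum = 444.04125 mcg/mL·hr
IV tail: 5.18/0.278 = 18.633; AUC_iv,0→∞ = 444.04125 + 18.633 = 462.67425 mcg/mL·hr
Trapezoidal AUC_0→5 (oral suspension):
  [0→0.5]: (0.00+27.67)/2 × 0.5 = 6.9175
  [0.5→2]: (27.67+31.77)/2 × 1.5 = 44.58
  [2→5]: (31.77+14.38)/2 × 3 = 69.225
  Sum = 120.7225 mcg/mL·hr
oral suspension tail: 14.38/0.278 = 51.727; AUC_ev,0→∞ = 120.7225 + 51.727 = 172.4495 mcg/mL·hr
F = (AUC_ev/D_ev)/(AUC_iv/D_iv) = (172.4495/250)/(462.67425/250) = 0.689798/1.850697 = 0.3727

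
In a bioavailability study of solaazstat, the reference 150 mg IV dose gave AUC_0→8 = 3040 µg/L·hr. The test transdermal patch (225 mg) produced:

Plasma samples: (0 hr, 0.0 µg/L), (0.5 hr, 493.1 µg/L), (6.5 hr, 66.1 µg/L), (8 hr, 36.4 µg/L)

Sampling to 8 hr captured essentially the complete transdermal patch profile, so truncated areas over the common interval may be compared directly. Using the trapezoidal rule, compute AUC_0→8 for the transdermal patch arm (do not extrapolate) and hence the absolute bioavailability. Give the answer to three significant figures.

Trapezoidal AUC_0→8 (transdermal patch):
  [0→0.5]: (0.0+493.1)/2 × 0.5 = 123.275
  [0.5→6.5]: (493.1+66.1)/2 × 6 = 1677.6
  [6.5→8]: (66.1+36.4)/2 × 1.5 = 76.875
  Sum = 1877.75 µg/L·hr
F = (AUC_ev/D_ev)/(AUC_iv/D_iv) = (1877.75/225)/(3040/150) = 8.34556/20.2667 = 0.4118

F = 0.412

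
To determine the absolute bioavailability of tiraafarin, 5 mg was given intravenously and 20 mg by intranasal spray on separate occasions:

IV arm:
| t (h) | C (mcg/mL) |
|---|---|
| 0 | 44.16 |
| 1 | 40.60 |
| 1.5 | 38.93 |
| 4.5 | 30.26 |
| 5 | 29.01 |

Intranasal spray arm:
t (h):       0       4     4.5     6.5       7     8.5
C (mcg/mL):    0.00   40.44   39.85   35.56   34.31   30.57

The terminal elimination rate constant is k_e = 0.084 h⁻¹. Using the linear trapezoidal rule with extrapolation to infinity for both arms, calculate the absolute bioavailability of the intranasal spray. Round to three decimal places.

F = 0.288

Trapezoidal AUC_0→5 (IV):
  [0→1]: (44.16+40.60)/2 × 1 = 42.38
  [1→1.5]: (40.60+38.93)/2 × 0.5 = 19.8825
  [1.5→4.5]: (38.93+30.26)/2 × 3 = 103.785
  [4.5→5]: (30.26+29.01)/2 × 0.5 = 14.8175
  Sum = 180.865 mcg/mL·h
IV tail: 29.01/0.084 = 345.357; AUC_iv,0→∞ = 180.865 + 345.357 = 526.222 mcg/mL·h
Trapezoidal AUC_0→8.5 (intranasal spray):
  [0→4]: (0.00+40.44)/2 × 4 = 80.88
  [4→4.5]: (40.44+39.85)/2 × 0.5 = 20.0725
  [4.5→6.5]: (39.85+35.56)/2 × 2 = 75.41
  [6.5→7]: (35.56+34.31)/2 × 0.5 = 17.4675
  [7→8.5]: (34.31+30.57)/2 × 1.5 = 48.66
  Sum = 242.49 mcg/mL·h
intranasal spray tail: 30.57/0.084 = 363.929; AUC_ev,0→∞ = 242.49 + 363.929 = 606.419 mcg/mL·h
F = (AUC_ev/D_ev)/(AUC_iv/D_iv) = (606.419/20)/(526.222/5) = 30.32095/105.2444 = 0.2881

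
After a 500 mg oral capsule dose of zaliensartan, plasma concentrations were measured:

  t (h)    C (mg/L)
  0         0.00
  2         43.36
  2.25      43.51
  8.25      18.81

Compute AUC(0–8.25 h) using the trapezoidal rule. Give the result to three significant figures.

Trapezoidal AUC_0→8.25:
  [0→2]: (0.00+43.36)/2 × 2 = 43.36
  [2→2.25]: (43.36+43.51)/2 × 0.25 = 10.85875
  [2.25→8.25]: (43.51+18.81)/2 × 6 = 186.96
  Sum = 241.17875 mg/L·h

AUC = 241 mg/L·h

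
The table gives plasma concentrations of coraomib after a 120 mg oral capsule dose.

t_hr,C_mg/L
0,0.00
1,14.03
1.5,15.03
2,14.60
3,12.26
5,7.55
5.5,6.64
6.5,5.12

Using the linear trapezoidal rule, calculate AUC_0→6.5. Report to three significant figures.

AUC = 64.4 mg/L·hr

Trapezoidal AUC_0→6.5:
  [0→1]: (0.00+14.03)/2 × 1 = 7.015
  [1→1.5]: (14.03+15.03)/2 × 0.5 = 7.265
  [1.5→2]: (15.03+14.60)/2 × 0.5 = 7.4075
  [2→3]: (14.60+12.26)/2 × 1 = 13.43
  [3→5]: (12.26+7.55)/2 × 2 = 19.81
  [5→5.5]: (7.55+6.64)/2 × 0.5 = 3.5475
  [5.5→6.5]: (6.64+5.12)/2 × 1 = 5.88
  Sum = 64.355 mg/L·hr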